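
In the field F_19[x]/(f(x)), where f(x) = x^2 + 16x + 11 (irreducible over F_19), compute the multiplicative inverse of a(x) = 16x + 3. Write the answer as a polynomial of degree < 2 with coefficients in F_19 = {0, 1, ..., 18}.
a(x)^(-1) ≡ 12x + 14 (mod f(x))

Since f is irreducible over F_19, F_19[x]/(f) is a field and a(x) ≠ 0 has an inverse. Apply the extended Euclidean algorithm to f(x) and a(x) in F_19[x]: f(x) = (6x + 7)·a(x) + (9). The last nonzero remainder is the constant 9 = gcd(f, a) in F_19. Back-substituting through the division chain expresses 9 = s(x)·a(x) + t(x)·f(x) with s(x) ≡ 13x + 12 (mod f), so (13x + 12)·a(x) ≡ 9 (mod f). Multiplying by 9^(-1) ≡ 17 in F_19 gives a(x)^(-1) ≡ 17·(13x + 12) ≡ 12x + 14 (mod f). Check: (16x + 3)·(12x + 14) = 2x^2 + 13x + 4 ≡ 1 (mod x^2 + 16x + 11).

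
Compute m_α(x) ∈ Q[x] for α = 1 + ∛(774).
m_α(x) = x^3 - 3x^2 + 3x - 775

Set β = α - 1 = ∛(774), so β^3 = 774. Then (α - 1)^3 - 774 = 0, i.e. α is a root of g(x) = (x - 1)^3 - 774 = x^3 - 3x^2 + 3x - 775. Since g(x) = h(x - 1) where h(x) = x^3 - 774, and h is irreducible over Q (because 774 is not a perfect cube, so h has no rational root, and a monic cubic with no rational root is irreducible), g is also irreducible (irreducibility is preserved under the substitution x → x - 1). Hence m_α(x) = x^3 - 3x^2 + 3x - 775.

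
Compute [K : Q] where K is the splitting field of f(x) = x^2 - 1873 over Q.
[K : Q] = 2

f(x) = x^2 - 1873 factors as (x - √1873)(x + √1873). The splitting field is K = Q(√1873). Since 1873 is squarefree and > 1, it is not a perfect square, so x^2 - 1873 is irreducible over Q and [Q(√1873) : Q] = 2. Hence [K : Q] = 2.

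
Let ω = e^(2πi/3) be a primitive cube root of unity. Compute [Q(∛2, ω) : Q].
[Q(∛2, ω) : Q] = 6

[Q(∛2):Q] = 3 (min poly x^3 - 2, irreducible since 2 is not a perfect cube). [Q(ω):Q] = 2 (min poly x^2 + x + 1). Since Q(∛2) ⊂ R and ω ∉ R, we have ω ∉ Q(∛2), so x^2 + x + 1 remains irreducible over Q(∛2) and [Q(∛2, ω) : Q(∛2)] = 2. By the tower law, [Q(∛2, ω) : Q] = 3 · 2 = 6. (In fact Q(∛2, ω) is the splitting field of x^3 - 2 over Q.)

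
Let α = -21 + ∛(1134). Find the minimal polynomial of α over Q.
m_α(x) = x^3 + 63x^2 + 1323x + 8127

Set β = α + 21 = ∛(1134), so β^3 = 1134. Then (α + 21)^3 - 1134 = 0, i.e. α is a root of g(x) = (x + 21)^3 - 1134 = x^3 + 63x^2 + 1323x + 8127. Since g(x) = h(x + 21) where h(x) = x^3 - 1134, and h is irreducible over Q (because 1134 is not a perfect cube, so h has no rational root, and a monic cubic with no rational root is irreducible), g is also irreducible (irreducibility is preserved under the substitution x → x + 21). Hence m_α(x) = x^3 + 63x^2 + 1323x + 8127.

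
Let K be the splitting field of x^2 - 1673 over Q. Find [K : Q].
[K : Q] = 2

f(x) = x^2 - 1673 factors as (x - √1673)(x + √1673). The splitting field is K = Q(√1673). Since 1673 is squarefree and > 1, it is not a perfect square, so x^2 - 1673 is irreducible over Q and [Q(√1673) : Q] = 2. Hence [K : Q] = 2.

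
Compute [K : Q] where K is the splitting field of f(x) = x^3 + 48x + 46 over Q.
[K : Q] = 6

By the rational root test, any rational root of the monic integer polynomial f(x) = x^3 + 48x + 46 must be an integer dividing the constant term 46, i.e. one of ±{1, 2, 23, 46}. Evaluating: f(1) = 95, f(-1) = -3, f(2) = 150, f(-2) = -58, f(23) = 13317, f(-23) = -13225, f(46) = 99590, f(-46) = -99498; none is 0, so f has no rational root and is therefore irreducible over Q (a cubic with no linear factor over a field is irreducible). For an irreducible cubic, the Galois group is A_3 or S_3 according as the discriminant disc(f) = -4a^3 - 27b^2 = -4·(48)^3 - 27·(46)^2 = -499500 is or is not a square in Q. Here disc(f) = -499500 is not a perfect square in Q, so the Galois group of f over Q is not contained in A_3 and must be all of S_3. The splitting field has degree |S_3| = 6 over Q, so [K : Q] = 6.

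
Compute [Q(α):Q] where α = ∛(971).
[Q(α):Q] = 3

The minimal polynomial of α is x^3 - 971, irreducible over Q since 971 is not a perfect cube (so x^3 - 971 has no rational root). Hence [Q(α):Q] = deg(m_α) = 3.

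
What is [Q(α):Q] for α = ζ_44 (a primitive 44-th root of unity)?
[Q(α):Q] = 20

The minimal polynomial of ζ_44 over Q is the 44-th cyclotomic polynomial Φ_44(x), which is irreducible over Q and has degree φ(44) = 20. Hence [Q(α):Q] = φ(44) = 20.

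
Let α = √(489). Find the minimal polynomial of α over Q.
m_α(x) = x^2 - 489

α satisfies α^2 - 489 = 0, so x^2 - 489 annihilates α. Since d = 489 is squarefree and ≠ 1, it is not a perfect square in Q, so x^2 - 489 has no rational root and is therefore irreducible over Q (a degree-2 polynomial over a field is irreducible iff it has no root). Hence m_α(x) = x^2 - 489.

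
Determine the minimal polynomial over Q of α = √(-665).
m_α(x) = x^2 + 665

α satisfies α^2 + 665 = 0, so x^2 + 665 annihilates α. Since d = -665 is squarefree and ≠ 1, it is not a perfect square in Q, so x^2 + 665 has no rational root and is therefore irreducible over Q (a degree-2 polynomial over a field is irreducible iff it has no root). Hence m_α(x) = x^2 + 665.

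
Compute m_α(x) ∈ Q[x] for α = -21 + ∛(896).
m_α(x) = x^3 + 63x^2 + 1323x + 8365

Set β = α + 21 = ∛(896), so β^3 = 896. Then (α + 21)^3 - 896 = 0, i.e. α is a root of g(x) = (x + 21)^3 - 896 = x^3 + 63x^2 + 1323x + 8365. Since g(x) = h(x + 21) where h(x) = x^3 - 896, and h is irreducible over Q (because 896 is not a perfect cube, so h has no rational root, and a monic cubic with no rational root is irreducible), g is also irreducible (irreducibility is preserved under the substitution x → x + 21). Hence m_α(x) = x^3 + 63x^2 + 1323x + 8365.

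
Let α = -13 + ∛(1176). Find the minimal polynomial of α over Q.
m_α(x) = x^3 + 39x^2 + 507x + 1021

Set β = α + 13 = ∛(1176), so β^3 = 1176. Then (α + 13)^3 - 1176 = 0, i.e. α is a root of g(x) = (x + 13)^3 - 1176 = x^3 + 39x^2 + 507x + 1021. Since g(x) = h(x + 13) where h(x) = x^3 - 1176, and h is irreducible over Q (because 1176 is not a perfect cube, so h has no rational root, and a monic cubic with no rational root is irreducible), g is also irreducible (irreducibility is preserved under the substitution x → x + 13). Hence m_α(x) = x^3 + 39x^2 + 507x + 1021.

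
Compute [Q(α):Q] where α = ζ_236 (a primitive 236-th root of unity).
[Q(α):Q] = 116

The minimal polynomial of ζ_236 over Q is the 236-th cyclotomic polynomial Φ_236(x), which is irreducible over Q and has degree φ(236) = 116. Hence [Q(α):Q] = φ(236) = 116.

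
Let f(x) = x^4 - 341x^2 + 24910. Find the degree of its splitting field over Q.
[K : Q] = 4

Solving the quadratic in x^2: x^2 = (341 ± √(341^2 - 4·24910))/2 = (341 ± √16641)/2 = (341 ± 129)/2, giving x^2 = 235 or x^2 = 106. So f(x) = (x^2 - 235)(x^2 - 106) and the roots of f are ±√235, ±√106. Hence the splitting field is K = Q(√235, √106). Since 235 and 106 are distinct squarefree integers > 1, their product 24910 is not a perfect square, so √106 ∉ Q(√235). By the tower law [K:Q] = [Q(√235,√106):Q(√235)] · [Q(√235):Q] = 2 · 2 = 4.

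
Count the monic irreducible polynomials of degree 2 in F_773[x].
There are 298378 monic irreducible polynomials of degree 2 over F_773

Each element of F_{773^2} that lies in no proper subfield is a root of exactly one monic irreducible of degree 2 over F_773, and each such polynomial has 2 distinct roots in F_{773^2}. By Möbius inversion the count is N_773(2) = (1/2) Σ_{d|2} μ(2/d) · 773^d = (1/2)(μ(2)·773^1 + μ(1)·773^2) = 596756/2 = 298378.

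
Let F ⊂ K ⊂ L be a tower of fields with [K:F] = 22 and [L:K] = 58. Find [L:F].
[L:F] = 1276

The tower law says that for any tower of field extensions F ⊂ K ⊂ L with finite degrees, [L:F] = [L:K] · [K:F]. Here this gives [L:F] = 58 · 22 = 1276.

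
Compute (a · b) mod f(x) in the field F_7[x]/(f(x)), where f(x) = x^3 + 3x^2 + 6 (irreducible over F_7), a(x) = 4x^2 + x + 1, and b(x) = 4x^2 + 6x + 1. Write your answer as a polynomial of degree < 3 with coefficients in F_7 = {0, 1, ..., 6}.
a · b ≡ 4x^2 + 2x + 2 (mod f(x))

Multiply in F_7[x]: a(x)·b(x) = (4x^2 + x + 1)·(4x^2 + 6x + 1) = 2x^4 + 1. This has degree ≥ 3, so divide by f(x) over F_7: 2x^4 + 1 = (2x + 1)·(x^3 + 3x^2 + 6) + (4x^2 + 2x + 2). Hence a·b ≡ 4x^2 + 2x + 2 (mod f). (F_7[x]/(f) is a field with 7^3 = 343 elements since f is irreducible of degree 3.)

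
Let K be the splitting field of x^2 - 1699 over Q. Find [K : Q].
[K : Q] = 2

f(x) = x^2 - 1699 factors as (x - √1699)(x + √1699). The splitting field is K = Q(√1699). Since 1699 is squarefree and > 1, it is not a perfect square, so x^2 - 1699 is irreducible over Q and [Q(√1699) : Q] = 2. Hence [K : Q] = 2.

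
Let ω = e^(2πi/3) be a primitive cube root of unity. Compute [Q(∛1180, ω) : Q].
[Q(∛1180, ω) : Q] = 6

[Q(∛1180):Q] = 3 (min poly x^3 - 1180, irreducible since 1180 is not a perfect cube). [Q(ω):Q] = 2 (min poly x^2 + x + 1). Since Q(∛1180) ⊂ R and ω ∉ R, we have ω ∉ Q(∛1180), so x^2 + x + 1 remains irreducible over Q(∛1180) and [Q(∛1180, ω) : Q(∛1180)] = 2. By the tower law, [Q(∛1180, ω) : Q] = 3 · 2 = 6. (In fact Q(∛1180, ω) is the splitting field of x^3 - 1180 over Q.)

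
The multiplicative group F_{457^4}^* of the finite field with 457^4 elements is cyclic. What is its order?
|F_{457^4}^*| = 43617904800

F_{457^4} has 457^4 = 43617904801 elements; its multiplicative group consists of all nonzero elements, so |F_{457^4}^*| = 43617904801 - 1 = 43617904800. (It is cyclic since any finite subgroup of the multiplicative group of a field is cyclic.)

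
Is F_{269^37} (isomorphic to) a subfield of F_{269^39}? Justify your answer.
No: F_{269^37} is not a subfield of F_{269^39}

F_{p^m} embeds in F_{p^n} iff m | n. Here 37 ∤ 39 (since 39 = 1·37 + 2 with remainder 2 ≠ 0), so F_{269^37} is not a subfield of F_{269^39}. Equivalently: if it were, the tower law would give 37 = [F_{269^37}:F_269] dividing [F_{269^39}:F_269] = 39, contradiction.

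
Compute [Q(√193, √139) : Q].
[Q(√193, √139) : Q] = 4

[Q(√193):Q] = 2 (min poly x^2 - 193, irreducible since 193 is squarefree > 1). For the top step, suppose √139 ∈ Q(√193), say √139 = c + d√193 with c, d ∈ Q. Squaring: 139 = c^2 + 193d^2 + 2cd√193. Since √193 ∉ Q this forces 2cd = 0. If d = 0 then √139 = c ∈ Q, contradicting 139 squarefree > 1. If c = 0 then 139 = 193d^2, so 193·139 = (193d)^2 is a perfect square in Q — but 193·139 = 26827 is not a perfect square (since 193 and 139 are distinct squarefree integers). Contradiction. Hence √139 ∉ Q(√193), so x^2 - 139 stays irreducible over Q(√193) and [Q(√193, √139) : Q(√193)] = 2. By the tower law, [Q(√193, √139) : Q] = 2 · 2 = 4.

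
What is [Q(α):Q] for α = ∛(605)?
[Q(α):Q] = 3

The minimal polynomial of α is x^3 - 605, irreducible over Q since 605 is not a perfect cube (so x^3 - 605 has no rational root). Hence [Q(α):Q] = deg(m_α) = 3.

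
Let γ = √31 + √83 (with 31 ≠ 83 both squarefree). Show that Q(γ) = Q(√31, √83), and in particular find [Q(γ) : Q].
[Q(γ) : Q] = 4 (equivalently, Q(γ) = Q(√31, √83))

Obviously Q(γ) ⊆ Q(√31, √83), and [Q(√31, √83):Q] = 4 (since 31, 83 are distinct squarefree integers > 1 with 2573 not a perfect square). To show equality we compute the minimal polynomial of γ. From γ = √31 + √83: γ^2 = 31 + 2√(2573) + 83 = 114 + 2√(2573), so γ^2 - 114 = 2√(2573); squaring, (γ^2 - 114)^2 = 4·2573, i.e. γ^4 - 228γ^2 + 12996 - 10292 = 0, i.e. γ^4 - 228γ^2 + 2704 = 0. So γ is a root of x^4 - 228x^2 + 2704. This polynomial is irreducible over Q: it has no rational root (each ±√31 ± √83 is irrational), and any factorization into two quadratics over Q would force √(2573) ∈ Q (pairing opposite roots) or √31, √83 ∈ Q (other pairings), all impossible. Hence [Q(γ):Q] = 4 = [Q(√31, √83):Q], so Q(γ) = Q(√31, √83).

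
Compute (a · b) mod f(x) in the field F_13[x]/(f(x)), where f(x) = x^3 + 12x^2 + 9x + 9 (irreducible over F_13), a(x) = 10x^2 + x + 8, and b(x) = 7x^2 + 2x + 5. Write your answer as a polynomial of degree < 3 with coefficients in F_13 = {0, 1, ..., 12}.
a · b ≡ 4x^2 + 12 (mod f(x))

Multiply in F_13[x]: a(x)·b(x) = (10x^2 + x + 8)·(7x^2 + 2x + 5) = 5x^4 + x^3 + 4x^2 + 8x + 1. This has degree ≥ 3, so divide by f(x) over F_13: 5x^4 + x^3 + 4x^2 + 8x + 1 = (5x + 6)·(x^3 + 12x^2 + 9x + 9) + (4x^2 + 12). Hence a·b ≡ 4x^2 + 12 (mod f). (F_13[x]/(f) is a field with 13^3 = 2197 elements since f is irreducible of degree 3.)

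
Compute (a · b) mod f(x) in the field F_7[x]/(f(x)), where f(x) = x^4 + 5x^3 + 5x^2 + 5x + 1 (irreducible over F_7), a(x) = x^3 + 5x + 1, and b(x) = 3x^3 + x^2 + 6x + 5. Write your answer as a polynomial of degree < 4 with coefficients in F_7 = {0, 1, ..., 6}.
a · b ≡ 3x^3 + 5x^2 + x + 6 (mod f(x))

Multiply in F_7[x]: a(x)·b(x) = (x^3 + 5x + 1)·(3x^3 + x^2 + 6x + 5) = 3x^6 + x^5 + 6x^3 + 3x^2 + 3x + 5. This has degree ≥ 4, so divide by f(x) over F_7: 3x^6 + x^5 + 6x^3 + 3x^2 + 3x + 5 = (3x^2 + 6)·(x^4 + 5x^3 + 5x^2 + 5x + 1) + (3x^3 + 5x^2 + x + 6). Hence a·b ≡ 3x^3 + 5x^2 + x + 6 (mod f). (F_7[x]/(f) is a field with 7^4 = 2401 elements since f is irreducible of degree 4.)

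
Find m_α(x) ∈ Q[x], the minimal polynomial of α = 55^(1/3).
m_α(x) = x^3 - 55

α satisfies α^3 = 55, so x^3 - 55 annihilates α. By the rational root test, a rational root p/q (in lowest terms) of x^3 - 55 would satisfy p^3 = 55 q^3, forcing q = 1 and p^3 = 55; but 55 is not a perfect cube, contradiction. A monic cubic over Q with no rational root is irreducible (any nontrivial factorization would include a linear factor). Hence x^3 - 55 is the minimal polynomial of α, and in particular [Q(α):Q] = 3.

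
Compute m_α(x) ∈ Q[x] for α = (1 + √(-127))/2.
m_α(x) = x^2 - x + 32

From 2α - 1 = √(-127), squaring gives (2α - 1)^2 = -127, i.e. 4α^2 - 4α + 1 = -127, so α^2 - α + (1 + 127)/4 = 0. Since -127 ≡ 1 (mod 4), (1 + 127)/4 = 32 ∈ Z. The polynomial x^2 - x + 32 has discriminant 1 - 4·(32) = -127, which is not a perfect square in Q (d = -127 is squarefree and ≠ 1), so x^2 - x + 32 is irreducible over Q. It is the minimal polynomial of α.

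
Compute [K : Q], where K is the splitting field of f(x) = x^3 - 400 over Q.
[K : Q] = 6

The roots of x^3 - 400 are ∛400, ω∛400, ω^2∛400 where ω = e^(2πi/3) is a primitive cube root of unity, so K = Q(∛400, ω). Now [Q(∛400):Q] = 3 (since 400 is not a perfect cube, x^3 - 400 is irreducible) and [Q(ω):Q] = 2. Both 2 and 3 divide [K:Q], and [K:Q] ≤ 3·2 = 6, so [K:Q] = 6. (Equivalently: Q(∛400) ⊂ R but ω ∉ R, so [K : Q(∛400)] = 2.)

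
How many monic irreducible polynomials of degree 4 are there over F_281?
There are 1558690140 monic irreducible polynomials of degree 4 over F_281

Each element of F_{281^4} that lies in no proper subfield is a root of exactly one monic irreducible of degree 4 over F_281, and each such polynomial has 4 distinct roots in F_{281^4}. By Möbius inversion the count is N_281(4) = (1/4) Σ_{d|4} μ(4/d) · 281^d = (1/4)(μ(4)·281^1 + μ(2)·281^2 + μ(1)·281^4) = 6234760560/4 = 1558690140.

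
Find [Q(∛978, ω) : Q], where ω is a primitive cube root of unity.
[Q(∛978, ω) : Q] = 6

[Q(∛978):Q] = 3 (min poly x^3 - 978, irreducible since 978 is not a perfect cube). [Q(ω):Q] = 2 (min poly x^2 + x + 1). Since Q(∛978) ⊂ R and ω ∉ R, we have ω ∉ Q(∛978), so x^2 + x + 1 remains irreducible over Q(∛978) and [Q(∛978, ω) : Q(∛978)] = 2. By the tower law, [Q(∛978, ω) : Q] = 3 · 2 = 6. (In fact Q(∛978, ω) is the splitting field of x^3 - 978 over Q.)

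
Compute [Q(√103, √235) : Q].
[Q(√103, √235) : Q] = 4

[Q(√103):Q] = 2 (min poly x^2 - 103, irreducible since 103 is squarefree > 1). For the top step, suppose √235 ∈ Q(√103), say √235 = c + d√103 with c, d ∈ Q. Squaring: 235 = c^2 + 103d^2 + 2cd√103. Since √103 ∉ Q this forces 2cd = 0. If d = 0 then √235 = c ∈ Q, contradicting 235 squarefree > 1. If c = 0 then 235 = 103d^2, so 103·235 = (103d)^2 is a perfect square in Q — but 103·235 = 24205 is not a perfect square (since 103 and 235 are distinct squarefree integers). Contradiction. Hence √235 ∉ Q(√103), so x^2 - 235 stays irreducible over Q(√103) and [Q(√103, √235) : Q(√103)] = 2. By the tower law, [Q(√103, √235) : Q] = 2 · 2 = 4.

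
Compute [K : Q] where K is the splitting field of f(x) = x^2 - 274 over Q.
[K : Q] = 2

f(x) = x^2 - 274 factors as (x - √274)(x + √274). The splitting field is K = Q(√274). Since 274 is squarefree and > 1, it is not a perfect square, so x^2 - 274 is irreducible over Q and [Q(√274) : Q] = 2. Hence [K : Q] = 2.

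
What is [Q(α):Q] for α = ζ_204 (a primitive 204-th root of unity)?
[Q(α):Q] = 64

The minimal polynomial of ζ_204 over Q is the 204-th cyclotomic polynomial Φ_204(x), which is irreducible over Q and has degree φ(204) = 64. Hence [Q(α):Q] = φ(204) = 64.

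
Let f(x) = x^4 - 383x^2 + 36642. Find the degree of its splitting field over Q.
[K : Q] = 4

Solving the quadratic in x^2: x^2 = (383 ± √(383^2 - 4·36642))/2 = (383 ± √121)/2 = (383 ± 11)/2, giving x^2 = 197 or x^2 = 186. So f(x) = (x^2 - 197)(x^2 - 186) and the roots of f are ±√197, ±√186. Hence the splitting field is K = Q(√197, √186). Since 197 and 186 are distinct squarefree integers > 1, their product 36642 is not a perfect square, so √186 ∉ Q(√197). By the tower law [K:Q] = [Q(√197,√186):Q(√197)] · [Q(√197):Q] = 2 · 2 = 4.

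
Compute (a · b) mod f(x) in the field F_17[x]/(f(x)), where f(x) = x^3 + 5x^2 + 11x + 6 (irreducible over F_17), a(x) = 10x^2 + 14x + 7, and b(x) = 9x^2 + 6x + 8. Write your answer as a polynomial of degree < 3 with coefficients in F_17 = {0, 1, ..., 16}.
a · b ≡ 13x^2 + 2x + 8 (mod f(x))

Multiply in F_17[x]: a(x)·b(x) = (10x^2 + 14x + 7)·(9x^2 + 6x + 8) = 5x^4 + 16x^3 + 6x^2 + x + 5. This has degree ≥ 3, so divide by f(x) over F_17: 5x^4 + 16x^3 + 6x^2 + x + 5 = (5x + 8)·(x^3 + 5x^2 + 11x + 6) + (13x^2 + 2x + 8). Hence a·b ≡ 13x^2 + 2x + 8 (mod f). (F_17[x]/(f) is a field with 17^3 = 4913 elements since f is irreducible of degree 3.)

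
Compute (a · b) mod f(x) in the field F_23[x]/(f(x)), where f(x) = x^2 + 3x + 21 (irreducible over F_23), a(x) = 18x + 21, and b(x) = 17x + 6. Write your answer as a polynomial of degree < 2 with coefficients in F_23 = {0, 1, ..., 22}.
a · b ≡ 7x + 2 (mod f(x))

Multiply in F_23[x]: a(x)·b(x) = (18x + 21)·(17x + 6) = 7x^2 + 5x + 11. This has degree ≥ 2, so divide by f(x) over F_23: 7x^2 + 5x + 11 = (7)·(x^2 + 3x + 21) + (7x + 2). Hence a·b ≡ 7x + 2 (mod f). (F_23[x]/(f) is a field with 23^2 = 529 elements since f is irreducible of degree 2.)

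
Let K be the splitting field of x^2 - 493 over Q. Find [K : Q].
[K : Q] = 2

f(x) = x^2 - 493 factors as (x - √493)(x + √493). The splitting field is K = Q(√493). Since 493 is squarefree and > 1, it is not a perfect square, so x^2 - 493 is irreducible over Q and [Q(√493) : Q] = 2. Hence [K : Q] = 2.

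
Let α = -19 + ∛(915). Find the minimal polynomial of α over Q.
m_α(x) = x^3 + 57x^2 + 1083x + 5944

Set β = α + 19 = ∛(915), so β^3 = 915. Then (α + 19)^3 - 915 = 0, i.e. α is a root of g(x) = (x + 19)^3 - 915 = x^3 + 57x^2 + 1083x + 5944. Since g(x) = h(x + 19) where h(x) = x^3 - 915, and h is irreducible over Q (because 915 is not a perfect cube, so h has no rational root, and a monic cubic with no rational root is irreducible), g is also irreducible (irreducibility is preserved under the substitution x → x + 19). Hence m_α(x) = x^3 + 57x^2 + 1083x + 5944.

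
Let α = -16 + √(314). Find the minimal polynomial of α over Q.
m_α(x) = x^2 + 32x - 58

From α + 16 = √(314), squaring gives (α + 16)^2 = 314, i.e. α^2 + 32α + 256 = 314, so α^2 + 32α - 58 = 0. The discriminant of x^2 + 32x - 58 is (32)^2 - 4·(-58) = 1024 + 232 = 1256, and 4·(314) is not a perfect square in Q since 314 is squarefree and ≠ 1. Hence x^2 + 32x - 58 is irreducible over Q and is the minimal polynomial of α.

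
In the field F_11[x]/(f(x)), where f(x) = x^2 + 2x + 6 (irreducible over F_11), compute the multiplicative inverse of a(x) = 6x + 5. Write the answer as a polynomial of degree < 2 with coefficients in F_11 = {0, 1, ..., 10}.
a(x)^(-1) ≡ x + 3 (mod f(x))

Since f is irreducible over F_11, F_11[x]/(f) is a field and a(x) ≠ 0 has an inverse. Apply the extended Euclidean algorithm to f(x) and a(x) in F_11[x]: f(x) = (2x + 6)·a(x) + (9). The last nonzero remainder is the constant 9 = gcd(f, a) in F_11. Back-substituting through the division chain expresses 9 = s(x)·a(x) + t(x)·f(x) with s(x) ≡ 9x + 5 (mod f), so (9x + 5)·a(x) ≡ 9 (mod f). Multiplying by 9^(-1) ≡ 5 in F_11 gives a(x)^(-1) ≡ 5·(9x + 5) ≡ x + 3 (mod f). Check: (6x + 5)·(x + 3) = 6x^2 + x + 4 ≡ 1 (mod x^2 + 2x + 6).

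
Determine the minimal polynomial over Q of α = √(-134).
m_α(x) = x^2 + 134

α satisfies α^2 + 134 = 0, so x^2 + 134 annihilates α. Since d = -134 is squarefree and ≠ 1, it is not a perfect square in Q, so x^2 + 134 has no rational root and is therefore irreducible over Q (a degree-2 polynomial over a field is irreducible iff it has no root). Hence m_α(x) = x^2 + 134.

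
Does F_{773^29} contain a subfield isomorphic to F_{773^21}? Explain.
No: F_{773^21} is not a subfield of F_{773^29}

F_{p^m} embeds in F_{p^n} iff m | n. Here 21 ∤ 29 (since 29 = 1·21 + 8 with remainder 8 ≠ 0), so F_{773^21} is not a subfield of F_{773^29}. Equivalently: if it were, the tower law would give 21 = [F_{773^21}:F_773] dividing [F_{773^29}:F_773] = 29, contradiction.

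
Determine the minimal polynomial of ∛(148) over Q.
m_α(x) = x^3 - 148

α satisfies α^3 = 148, so x^3 - 148 annihilates α. By the rational root test, a rational root p/q (in lowest terms) of x^3 - 148 would satisfy p^3 = 148 q^3, forcing q = 1 and p^3 = 148; but 148 is not a perfect cube, contradiction. A monic cubic over Q with no rational root is irreducible (any nontrivial factorization would include a linear factor). Hence x^3 - 148 is the minimal polynomial of α, and in particular [Q(α):Q] = 3.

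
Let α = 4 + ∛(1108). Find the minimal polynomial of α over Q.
m_α(x) = x^3 - 12x^2 + 48x - 1172

Set β = α - 4 = ∛(1108), so β^3 = 1108. Then (α - 4)^3 - 1108 = 0, i.e. α is a root of g(x) = (x - 4)^3 - 1108 = x^3 - 12x^2 + 48x - 1172. Since g(x) = h(x - 4) where h(x) = x^3 - 1108, and h is irreducible over Q (because 1108 is not a perfect cube, so h has no rational root, and a monic cubic with no rational root is irreducible), g is also irreducible (irreducibility is preserved under the substitution x → x - 4). Hence m_α(x) = x^3 - 12x^2 + 48x - 1172.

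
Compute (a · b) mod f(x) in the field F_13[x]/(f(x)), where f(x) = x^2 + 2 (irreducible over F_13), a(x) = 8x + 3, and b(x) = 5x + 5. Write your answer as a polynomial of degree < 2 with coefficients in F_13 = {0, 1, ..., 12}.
a · b ≡ 3x (mod f(x))

Multiply in F_13[x]: a(x)·b(x) = (8x + 3)·(5x + 5) = x^2 + 3x + 2. This has degree ≥ 2, so divide by f(x) over F_13: x^2 + 3x + 2 = (1)·(x^2 + 2) + (3x). Hence a·b ≡ 3x (mod f). (F_13[x]/(f) is a field with 13^2 = 169 elements since f is irreducible of degree 2.)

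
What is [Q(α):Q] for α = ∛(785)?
[Q(α):Q] = 3

The minimal polynomial of α is x^3 - 785, irreducible over Q since 785 is not a perfect cube (so x^3 - 785 has no rational root). Hence [Q(α):Q] = deg(m_α) = 3.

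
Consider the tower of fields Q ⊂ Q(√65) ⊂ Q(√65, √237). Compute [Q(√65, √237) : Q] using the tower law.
[Q(√65, √237) : Q] = 4

[Q(√65):Q] = 2 (min poly x^2 - 65, irreducible since 65 is squarefree > 1). For the top step, suppose √237 ∈ Q(√65), say √237 = c + d√65 with c, d ∈ Q. Squaring: 237 = c^2 + 65d^2 + 2cd√65. Since √65 ∉ Q this forces 2cd = 0. If d = 0 then √237 = c ∈ Q, contradicting 237 squarefree > 1. If c = 0 then 237 = 65d^2, so 65·237 = (65d)^2 is a perfect square in Q — but 65·237 = 15405 is not a perfect square (since 65 and 237 are distinct squarefree integers). Contradiction. Hence √237 ∉ Q(√65), so x^2 - 237 stays irreducible over Q(√65) and [Q(√65, √237) : Q(√65)] = 2. By the tower law, [Q(√65, √237) : Q] = 2 · 2 = 4.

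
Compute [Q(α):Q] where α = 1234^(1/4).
[Q(α):Q] = 4

α is a root of x^4 - 1234. By Eisenstein's criterion at the prime p = 2 (which divides the constant term 1234 but p^2 = 4 does not, since 1234 is squarefree), x^4 - 1234 is irreducible over Q. Hence [Q(α):Q] = 4.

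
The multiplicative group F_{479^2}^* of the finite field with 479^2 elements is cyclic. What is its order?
|F_{479^2}^*| = 229440

F_{479^2} has 479^2 = 229441 elements; its multiplicative group consists of all nonzero elements, so |F_{479^2}^*| = 229441 - 1 = 229440. (It is cyclic since any finite subgroup of the multiplicative group of a field is cyclic.)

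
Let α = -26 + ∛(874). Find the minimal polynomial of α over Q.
m_α(x) = x^3 + 78x^2 + 2028x + 16702

Set β = α + 26 = ∛(874), so β^3 = 874. Then (α + 26)^3 - 874 = 0, i.e. α is a root of g(x) = (x + 26)^3 - 874 = x^3 + 78x^2 + 2028x + 16702. Since g(x) = h(x + 26) where h(x) = x^3 - 874, and h is irreducible over Q (because 874 is not a perfect cube, so h has no rational root, and a monic cubic with no rational root is irreducible), g is also irreducible (irreducibility is preserved under the substitution x → x + 26). Hence m_α(x) = x^3 + 78x^2 + 2028x + 16702.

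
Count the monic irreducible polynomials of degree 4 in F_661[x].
There are 47724880830 monic irreducible polynomials of degree 4 over F_661

Each element of F_{661^4} that lies in no proper subfield is a root of exactly one monic irreducible of degree 4 over F_661, and each such polynomial has 4 distinct roots in F_{661^4}. By Möbius inversion the count is N_661(4) = (1/4) Σ_{d|4} μ(4/d) · 661^d = (1/4)(μ(4)·661^1 + μ(2)·661^2 + μ(1)·661^4) = 190899523320/4 = 47724880830.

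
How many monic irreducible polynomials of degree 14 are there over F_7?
There are 48444446376 monic irreducible polynomials of degree 14 over F_7

Each element of F_{7^14} that lies in no proper subfield is a root of exactly one monic irreducible of degree 14 over F_7, and each such polynomial has 14 distinct roots in F_{7^14}. By Möbius inversion the count is N_7(14) = (1/14) Σ_{d|14} μ(14/d) · 7^d = (1/14)(μ(14)·7^1 + μ(7)·7^2 + μ(2)·7^7 + μ(1)·7^14) = 678222249264/14 = 48444446376.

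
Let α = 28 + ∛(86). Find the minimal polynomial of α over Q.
m_α(x) = x^3 - 84x^2 + 2352x - 22038

Set β = α - 28 = ∛(86), so β^3 = 86. Then (α - 28)^3 - 86 = 0, i.e. α is a root of g(x) = (x - 28)^3 - 86 = x^3 - 84x^2 + 2352x - 22038. Since g(x) = h(x - 28) where h(x) = x^3 - 86, and h is irreducible over Q (because 86 is not a perfect cube, so h has no rational root, and a monic cubic with no rational root is irreducible), g is also irreducible (irreducibility is preserved under the substitution x → x - 28). Hence m_α(x) = x^3 - 84x^2 + 2352x - 22038.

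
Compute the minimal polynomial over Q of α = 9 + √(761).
m_α(x) = x^2 - 18x - 680

From α - 9 = √(761), squaring gives (α - 9)^2 = 761, i.e. α^2 - 18α + 81 = 761, so α^2 - 18α - 680 = 0. The discriminant of x^2 - 18x - 680 is (-18)^2 - 4·(-680) = 324 + 2720 = 3044, and 4·(761) is not a perfect square in Q since 761 is squarefree and ≠ 1. Hence x^2 - 18x - 680 is irreducible over Q and is the minimal polynomial of α.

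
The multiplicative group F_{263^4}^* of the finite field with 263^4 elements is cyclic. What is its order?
|F_{263^4}^*| = 4784350560

F_{263^4} has 263^4 = 4784350561 elements; its multiplicative group consists of all nonzero elements, so |F_{263^4}^*| = 4784350561 - 1 = 4784350560. (It is cyclic since any finite subgroup of the multiplicative group of a field is cyclic.)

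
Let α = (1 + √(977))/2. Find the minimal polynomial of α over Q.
m_α(x) = x^2 - x - 244

From 2α - 1 = √(977), squaring gives (2α - 1)^2 = 977, i.e. 4α^2 - 4α + 1 = 977, so α^2 - α + (1 - 977)/4 = 0. Since 977 ≡ 1 (mod 4), (1 - 977)/4 = -244 ∈ Z. The polynomial x^2 - x - 244 has discriminant 1 - 4·(-244) = 977, which is not a perfect square in Q (d = 977 is squarefree and ≠ 1), so x^2 - x - 244 is irreducible over Q. It is the minimal polynomial of α.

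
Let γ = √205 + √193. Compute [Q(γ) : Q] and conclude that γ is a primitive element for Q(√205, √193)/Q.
[Q(γ) : Q] = 4 (equivalently, Q(γ) = Q(√205, √193))

Obviously Q(γ) ⊆ Q(√205, √193), and [Q(√205, √193):Q] = 4 (since 205, 193 are distinct squarefree integers > 1 with 39565 not a perfect square). To show equality we compute the minimal polynomial of γ. From γ = √205 + √193: γ^2 = 205 + 2√(39565) + 193 = 398 + 2√(39565), so γ^2 - 398 = 2√(39565); squaring, (γ^2 - 398)^2 = 4·39565, i.e. γ^4 - 796γ^2 + 158404 - 158260 = 0, i.e. γ^4 - 796γ^2 + 144 = 0. So γ is a root of x^4 - 796x^2 + 144. This polynomial is irreducible over Q: it has no rational root (each ±√205 ± √193 is irrational), and any factorization into two quadratics over Q would force √(39565) ∈ Q (pairing opposite roots) or √205, √193 ∈ Q (other pairings), all impossible. Hence [Q(γ):Q] = 4 = [Q(√205, √193):Q], so Q(γ) = Q(√205, √193).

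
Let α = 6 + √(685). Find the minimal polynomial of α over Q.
m_α(x) = x^2 - 12x - 649

From α - 6 = √(685), squaring gives (α - 6)^2 = 685, i.e. α^2 - 12α + 36 = 685, so α^2 - 12α - 649 = 0. The discriminant of x^2 - 12x - 649 is (-12)^2 - 4·(-649) = 144 + 2596 = 2740, and 4·(685) is not a perfect square in Q since 685 is squarefree and ≠ 1. Hence x^2 - 12x - 649 is irreducible over Q and is the minimal polynomial of α.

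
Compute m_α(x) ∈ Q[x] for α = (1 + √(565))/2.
m_α(x) = x^2 - x - 141

From 2α - 1 = √(565), squaring gives (2α - 1)^2 = 565, i.e. 4α^2 - 4α + 1 = 565, so α^2 - α + (1 - 565)/4 = 0. Since 565 ≡ 1 (mod 4), (1 - 565)/4 = -141 ∈ Z. The polynomial x^2 - x - 141 has discriminant 1 - 4·(-141) = 565, which is not a perfect square in Q (d = 565 is squarefree and ≠ 1), so x^2 - x - 141 is irreducible over Q. It is the minimal polynomial of α.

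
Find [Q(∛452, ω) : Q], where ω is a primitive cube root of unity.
[Q(∛452, ω) : Q] = 6

[Q(∛452):Q] = 3 (min poly x^3 - 452, irreducible since 452 is not a perfect cube). [Q(ω):Q] = 2 (min poly x^2 + x + 1). Since Q(∛452) ⊂ R and ω ∉ R, we have ω ∉ Q(∛452), so x^2 + x + 1 remains irreducible over Q(∛452) and [Q(∛452, ω) : Q(∛452)] = 2. By the tower law, [Q(∛452, ω) : Q] = 3 · 2 = 6. (In fact Q(∛452, ω) is the splitting field of x^3 - 452 over Q.)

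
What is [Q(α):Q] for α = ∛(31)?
[Q(α):Q] = 3

The minimal polynomial of α is x^3 - 31, irreducible over Q since 31 is not a perfect cube (so x^3 - 31 has no rational root). Hence [Q(α):Q] = deg(m_α) = 3.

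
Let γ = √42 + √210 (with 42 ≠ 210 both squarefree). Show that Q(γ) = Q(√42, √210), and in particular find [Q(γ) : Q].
[Q(γ) : Q] = 4 (equivalently, Q(γ) = Q(√42, √210))

Obviously Q(γ) ⊆ Q(√42, √210), and [Q(√42, √210):Q] = 4 (since 42, 210 are distinct squarefree integers > 1 with 8820 not a perfect square). To show equality we compute the minimal polynomial of γ. From γ = √42 + √210: γ^2 = 42 + 2√(8820) + 210 = 252 + 2√(8820), so γ^2 - 252 = 2√(8820); squaring, (γ^2 - 252)^2 = 4·8820, i.e. γ^4 - 504γ^2 + 63504 - 35280 = 0, i.e. γ^4 - 504γ^2 + 28224 = 0. So γ is a root of x^4 - 504x^2 + 28224. This polynomial is irreducible over Q: it has no rational root (each ±√42 ± √210 is irrational), and any factorization into two quadratics over Q would force √(8820) ∈ Q (pairing opposite roots) or √42, √210 ∈ Q (other pairings), all impossible. Hence [Q(γ):Q] = 4 = [Q(√42, √210):Q], so Q(γ) = Q(√42, √210).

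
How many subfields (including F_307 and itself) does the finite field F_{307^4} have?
F_{307^4} has 3 subfields

The subfields of F_{p^n} are exactly the fields F_{p^d} for d | n (each is the fixed field of the unique index-d subgroup of Gal(F_{p^n}/F_p) ≅ Z/nZ). The divisors of n = 4 are {1, 2, 4}, giving 3 subfields: F_{307^1}, F_{307^2}, F_{307^4}.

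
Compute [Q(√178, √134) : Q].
[Q(√178, √134) : Q] = 4

[Q(√178):Q] = 2 (min poly x^2 - 178, irreducible since 178 is squarefree > 1). For the top step, suppose √134 ∈ Q(√178), say √134 = c + d√178 with c, d ∈ Q. Squaring: 134 = c^2 + 178d^2 + 2cd√178. Since √178 ∉ Q this forces 2cd = 0. If d = 0 then √134 = c ∈ Q, contradicting 134 squarefree > 1. If c = 0 then 134 = 178d^2, so 178·134 = (178d)^2 is a perfect square in Q — but 178·134 = 23852 is not a perfect square (since 178 and 134 are distinct squarefree integers). Contradiction. Hence √134 ∉ Q(√178), so x^2 - 134 stays irreducible over Q(√178) and [Q(√178, √134) : Q(√178)] = 2. By the tower law, [Q(√178, √134) : Q] = 2 · 2 = 4.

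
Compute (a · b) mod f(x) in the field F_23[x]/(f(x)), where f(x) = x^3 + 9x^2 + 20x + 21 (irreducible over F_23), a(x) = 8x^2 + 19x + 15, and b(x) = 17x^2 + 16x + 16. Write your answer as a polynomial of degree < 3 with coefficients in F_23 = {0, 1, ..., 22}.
a · b ≡ 2x^2 + 15x + 5 (mod f(x))

Multiply in F_23[x]: a(x)·b(x) = (8x^2 + 19x + 15)·(17x^2 + 16x + 16) = 21x^4 + 14x^3 + 20x^2 + 15x + 10. This has degree ≥ 3, so divide by f(x) over F_23: 21x^4 + 14x^3 + 20x^2 + 15x + 10 = (21x + 9)·(x^3 + 9x^2 + 20x + 21) + (2x^2 + 15x + 5). Hence a·b ≡ 2x^2 + 15x + 5 (mod f). (F_23[x]/(f) is a field with 23^3 = 12167 elements since f is irreducible of degree 3.)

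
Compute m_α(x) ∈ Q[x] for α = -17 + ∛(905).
m_α(x) = x^3 + 51x^2 + 867x + 4008

Set β = α + 17 = ∛(905), so β^3 = 905. Then (α + 17)^3 - 905 = 0, i.e. α is a root of g(x) = (x + 17)^3 - 905 = x^3 + 51x^2 + 867x + 4008. Since g(x) = h(x + 17) where h(x) = x^3 - 905, and h is irreducible over Q (because 905 is not a perfect cube, so h has no rational root, and a monic cubic with no rational root is irreducible), g is also irreducible (irreducibility is preserved under the substitution x → x + 17). Hence m_α(x) = x^3 + 51x^2 + 867x + 4008.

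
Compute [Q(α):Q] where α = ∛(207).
[Q(α):Q] = 3

The minimal polynomial of α is x^3 - 207, irreducible over Q since 207 is not a perfect cube (so x^3 - 207 has no rational root). Hence [Q(α):Q] = deg(m_α) = 3.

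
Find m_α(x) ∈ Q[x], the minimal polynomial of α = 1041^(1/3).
m_α(x) = x^3 - 1041

α satisfies α^3 = 1041, so x^3 - 1041 annihilates α. By the rational root test, a rational root p/q (in lowest terms) of x^3 - 1041 would satisfy p^3 = 1041 q^3, forcing q = 1 and p^3 = 1041; but 1041 is not a perfect cube, contradiction. A monic cubic over Q with no rational root is irreducible (any nontrivial factorization would include a linear factor). Hence x^3 - 1041 is the minimal polynomial of α, and in particular [Q(α):Q] = 3.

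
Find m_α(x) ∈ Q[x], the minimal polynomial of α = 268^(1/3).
m_α(x) = x^3 - 268

α satisfies α^3 = 268, so x^3 - 268 annihilates α. By the rational root test, a rational root p/q (in lowest terms) of x^3 - 268 would satisfy p^3 = 268 q^3, forcing q = 1 and p^3 = 268; but 268 is not a perfect cube, contradiction. A monic cubic over Q with no rational root is irreducible (any nontrivial factorization would include a linear factor). Hence x^3 - 268 is the minimal polynomial of α, and in particular [Q(α):Q] = 3.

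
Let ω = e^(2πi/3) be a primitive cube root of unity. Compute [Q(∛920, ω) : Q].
[Q(∛920, ω) : Q] = 6

[Q(∛920):Q] = 3 (min poly x^3 - 920, irreducible since 920 is not a perfect cube). [Q(ω):Q] = 2 (min poly x^2 + x + 1). Since Q(∛920) ⊂ R and ω ∉ R, we have ω ∉ Q(∛920), so x^2 + x + 1 remains irreducible over Q(∛920) and [Q(∛920, ω) : Q(∛920)] = 2. By the tower law, [Q(∛920, ω) : Q] = 3 · 2 = 6. (In fact Q(∛920, ω) is the splitting field of x^3 - 920 over Q.)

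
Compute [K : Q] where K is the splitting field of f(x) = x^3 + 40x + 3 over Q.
[K : Q] = 6

By the rational root test, any rational root of the monic integer polynomial f(x) = x^3 + 40x + 3 must be an integer dividing the constant term 3, i.e. one of ±{1, 3}. Evaluating: f(1) = 44, f(-1) = -38, f(3) = 150, f(-3) = -144; none is 0, so f has no rational root and is therefore irreducible over Q (a cubic with no linear factor over a field is irreducible). For an irreducible cubic, the Galois group is A_3 or S_3 according as the discriminant disc(f) = -4a^3 - 27b^2 = -4·(40)^3 - 27·(3)^2 = -256243 is or is not a square in Q. Here disc(f) = -256243 is not a perfect square in Q, so the Galois group of f over Q is not contained in A_3 and must be all of S_3. The splitting field has degree |S_3| = 6 over Q, so [K : Q] = 6.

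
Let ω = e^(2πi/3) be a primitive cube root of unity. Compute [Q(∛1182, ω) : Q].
[Q(∛1182, ω) : Q] = 6

[Q(∛1182):Q] = 3 (min poly x^3 - 1182, irreducible since 1182 is not a perfect cube). [Q(ω):Q] = 2 (min poly x^2 + x + 1). Since Q(∛1182) ⊂ R and ω ∉ R, we have ω ∉ Q(∛1182), so x^2 + x + 1 remains irreducible over Q(∛1182) and [Q(∛1182, ω) : Q(∛1182)] = 2. By the tower law, [Q(∛1182, ω) : Q] = 3 · 2 = 6. (In fact Q(∛1182, ω) is the splitting field of x^3 - 1182 over Q.)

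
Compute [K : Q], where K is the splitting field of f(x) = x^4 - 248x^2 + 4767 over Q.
[K : Q] = 4

Solving the quadratic in x^2: x^2 = (248 ± √(248^2 - 4·4767))/2 = (248 ± √42436)/2 = (248 ± 206)/2, giving x^2 = 227 or x^2 = 21. So f(x) = (x^2 - 227)(x^2 - 21) and the roots of f are ±√227, ±√21. Hence the splitting field is K = Q(√227, √21). Since 227 and 21 are distinct squarefree integers > 1, their product 4767 is not a perfect square, so √21 ∉ Q(√227). By the tower law [K:Q] = [Q(√227,√21):Q(√227)] · [Q(√227):Q] = 2 · 2 = 4.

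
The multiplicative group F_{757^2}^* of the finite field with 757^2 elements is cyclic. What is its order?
|F_{757^2}^*| = 573048

F_{757^2} has 757^2 = 573049 elements; its multiplicative group consists of all nonzero elements, so |F_{757^2}^*| = 573049 - 1 = 573048. (It is cyclic since any finite subgroup of the multiplicative group of a field is cyclic.)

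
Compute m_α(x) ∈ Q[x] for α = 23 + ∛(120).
m_α(x) = x^3 - 69x^2 + 1587x - 12287

Set β = α - 23 = ∛(120), so β^3 = 120. Then (α - 23)^3 - 120 = 0, i.e. α is a root of g(x) = (x - 23)^3 - 120 = x^3 - 69x^2 + 1587x - 12287. Since g(x) = h(x - 23) where h(x) = x^3 - 120, and h is irreducible over Q (because 120 is not a perfect cube, so h has no rational root, and a monic cubic with no rational root is irreducible), g is also irreducible (irreducibility is preserved under the substitution x → x - 23). Hence m_α(x) = x^3 - 69x^2 + 1587x - 12287.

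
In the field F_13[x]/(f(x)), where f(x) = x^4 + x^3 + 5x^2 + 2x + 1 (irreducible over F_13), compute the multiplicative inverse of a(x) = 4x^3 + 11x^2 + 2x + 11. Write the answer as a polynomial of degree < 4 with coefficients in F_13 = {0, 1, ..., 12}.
a(x)^(-1) ≡ 11x^3 + 10x^2 + 3x + 5 (mod f(x))

Since f is irreducible over F_13, F_13[x]/(f) is a field and a(x) ≠ 0 has an inverse. Apply the extended Euclidean algorithm to f(x) and a(x) in F_13[x]: f(x) = (10x + 2)·a(x) + (2x^2 + 5x + 5);  a(x) = (2x + 7)·(2x^2 + 5x + 5) + (9x + 2);  (2x^2 + 5x + 5) = (6x + 5)·(9x + 2) + (8). The last nonzero remainder is the constant 8 = gcd(f, a) in F_13. Back-substituting through the division chain expresses 8 = s(x)·a(x) + t(x)·f(x) with s(x) ≡ 10x^3 + 2x^2 + 11x + 1 (mod f), so (10x^3 + 2x^2 + 11x + 1)·a(x) ≡ 8 (mod f). Multiplying by 8^(-1) ≡ 5 in F_13 gives a(x)^(-1) ≡ 5·(10x^3 + 2x^2 + 11x + 1) ≡ 11x^3 + 10x^2 + 3x + 5 (mod f). Check: (4x^3 + 11x^2 + 2x + 11)·(11x^3 + 10x^2 + 3x + 5) = 5x^6 + 5x^5 + x^4 + 12x^3 + 2x^2 + 4x + 3 ≡ 1 (mod x^4 + x^3 + 5x^2 + 2x + 1).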